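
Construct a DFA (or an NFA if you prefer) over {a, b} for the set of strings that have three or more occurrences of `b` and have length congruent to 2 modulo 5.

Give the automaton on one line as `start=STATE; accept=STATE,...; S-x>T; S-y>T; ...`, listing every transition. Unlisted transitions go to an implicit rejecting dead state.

Run two small machines in parallel and take their product. One (5 states) tracks the count of `b`s, saturating at 4; the other (5 states) tracks the input length modulo 5. Each combined state is a pair, one component from each; accept when both components accept. Minimizing collapses redundant product states.
20 states suffice.
          a    b  
>  q0     q1   q2 
   q1     q3   q4 
   q2     q4   q5 
   q3     q6   q7 
   q4     q7   q8 
   q5     q8   q9 
   q6    q10  q11 
   q7    q11  q12 
   q8    q12  q13 
   q9    q13  q13 
   q10    q0  q14 
   q11   q14  q15 
   q12   q15  q16 
   q13   q16  q16 
   q14    q2  q17 
   q15   q17  q18 
   q16   q18  q18 
   q17    q5  q19 
   q18   q19  q19 
 * q19    q9   q9 
(> = start, * = accepting)

start=q0; accept=q19; q0-a>q1; q0-b>q2; q1-a>q3; q1-b>q4; q2-a>q4; q2-b>q5; q3-a>q6; q3-b>q7; q4-a>q7; q4-b>q8; q5-a>q8; q5-b>q9; q6-a>q10; q6-b>q11; q7-a>q11; q7-b>q12; q8-a>q12; q8-b>q13; q9-a>q13; q9-b>q13; q10-a>q0; q10-b>q14; q11-a>q14; q11-b>q15; q12-a>q15; q12-b>q16; q13-a>q16; q13-b>q16; q14-a>q2; q14-b>q17; q15-a>q17; q15-b>q18; q16-a>q18; q16-b>q18; q17-a>q5; q17-b>q19; q18-a>q19; q18-b>q19; q19-a>q9; q19-b>q9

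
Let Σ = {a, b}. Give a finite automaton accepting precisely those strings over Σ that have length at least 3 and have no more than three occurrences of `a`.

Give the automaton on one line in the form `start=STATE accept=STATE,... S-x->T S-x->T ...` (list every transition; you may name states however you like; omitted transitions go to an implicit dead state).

start=q0 accept=q6,q7,q8,q9 q0-a->q1 q0-b->q2 q1-a->q3 q1-b->q4 q2-a->q4 q2-b->q5 q3-a->q6 q3-b->q7 q4-a->q7 q4-b->q8 q5-a->q8 q5-b->q9 q6-a->q10 q6-b->q6 q7-a->q6 q7-b->q7 q8-a->q7 q8-b->q8 q9-a->q8 q9-b->q9 q10-a->q10 q10-b->q10

Run two small machines in parallel and take their product. One (5 states) tracks the input length, saturating at 4; the other (5 states) tracks the count of `a`s, saturating at 4. Each combined state is a pair, one component from each; accept when both components accept. Minimizing collapses redundant product states.
          a    b  
>  q0     q1   q2 
   q1     q3   q4 
   q2     q4   q5 
   q3     q6   q7 
   q4     q7   q8 
   q5     q8   q9 
 * q6    q10   q6 
 * q7     q6   q7 
 * q8     q7   q8 
 * q9     q8   q9 
   q10   q10  q10 
(> = start, * = accepting)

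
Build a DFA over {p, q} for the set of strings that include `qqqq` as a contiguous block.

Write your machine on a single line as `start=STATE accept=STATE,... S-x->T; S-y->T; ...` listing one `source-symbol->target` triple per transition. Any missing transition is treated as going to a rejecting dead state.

start=S0; accept=S4; S0-p->S0; S0-q->S1; S1-p->S0; S1-q->S2; S2-p->S0; S2-q->S3; S3-p->S0; S3-q->S4; S4-p->S4; S4-q->S4

States S0..S3 record the length of the longest prefix of `qqqq` that matches the current input suffix. Reaching S4 means `qqqq` has been seen, and we stay there forever. Accept from S4.
A 5-state machine:
        p   q  
>  S0   S0  S1 
   S1   S0  S2 
   S2   S0  S3 
   S3   S0  S4 
 * S4   S4  S4 
(> = start, * = accepting)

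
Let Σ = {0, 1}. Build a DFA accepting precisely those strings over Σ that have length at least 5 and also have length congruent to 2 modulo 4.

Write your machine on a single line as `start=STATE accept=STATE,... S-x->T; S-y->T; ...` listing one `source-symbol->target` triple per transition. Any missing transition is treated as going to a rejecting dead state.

start=S0; accept=S6; S0-0->S1; S0-1->S1; S1-0->S2; S1-1->S2; S2-0->S3; S2-1->S3; S3-0->S4; S3-1->S4; S4-0->S5; S4-1->S5; S5-0->S6; S5-1->S6; S6-0->S7; S6-1->S7; S7-0->S8; S7-1->S8; S8-0->S9; S8-1->S9; S9-0->S6; S9-1->S6

Handle the two conditions separately and then intersect. The first has 7 states tracking the input length, saturating at 6; the second has 4 states tracking the input length modulo 4. A product state is a pair (one from each), accepting exactly when both do.
With 10 states:
        0   1  
>  S0   S1  S1 
   S1   S2  S2 
   S2   S3  S3 
   S3   S4  S4 
   S4   S5  S5 
   S5   S6  S6 
 * S6   S7  S7 
   S7   S8  S8 
   S8   S9  S9 
   S9   S6  S6 
(> = start, * = accepting)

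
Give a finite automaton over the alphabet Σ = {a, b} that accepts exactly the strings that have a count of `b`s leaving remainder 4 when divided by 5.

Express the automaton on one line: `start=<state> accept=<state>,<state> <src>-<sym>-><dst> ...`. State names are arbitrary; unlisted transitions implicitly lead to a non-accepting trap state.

Keep the running count of `b`s modulo 5: each `b` advances along the cycle s0 → s1 → s2 → s3 → s4 → s0 while other symbols loop. Accept at s4.
        a   b  
>  s0   s0  s1 
   s1   s1  s2 
   s2   s2  s3 
   s3   s3  s4 
 * s4   s4  s0 
(> = start, * = accepting)

start=s0 accept=s4 s0-a->s0 s0-b->s1 s1-a->s1 s1-b->s2 s2-a->s2 s2-b->s3 s3-a->s3 s3-b->s4 s4-a->s4 s4-b->s0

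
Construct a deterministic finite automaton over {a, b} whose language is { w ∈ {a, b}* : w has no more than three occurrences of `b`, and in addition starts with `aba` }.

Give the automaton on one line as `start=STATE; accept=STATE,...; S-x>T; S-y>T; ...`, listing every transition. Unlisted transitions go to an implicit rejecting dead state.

Build one automaton per condition and run them in lockstep. One (5 states) tracks the count of `b`s, saturating at 4; the other (5 states) tracks whether the input so far still matches the prefix `aba`. Each combined state is a pair, one component from each; accept when both components accept.
          a    b  
>  s0     s1   s2 
   s1     s3   s4 
   s2     s2   s5 
   s3     s3   s2 
   s4     s6   s5 
   s5     s5   s7 
 * s6     s6   s8 
   s7     s7   s9 
 * s8     s8  s10 
   s9     s9   s9 
 * s10   s10  s11 
   s11   s11  s11 
(> = start, * = accepting)

start=s0; accept=s6,s8,s10; s0-a>s1; s0-b>s2; s1-a>s3; s1-b>s4; s2-a>s2; s2-b>s5; s3-a>s3; s3-b>s2; s4-a>s6; s4-b>s5; s5-a>s5; s5-b>s7; s6-a>s6; s6-b>s8; s7-a>s7; s7-b>s9; s8-a>s8; s8-b>s10; s9-a>s9; s9-b>s9; s10-a>s10; s10-b>s11; s11-a>s11; s11-b>s11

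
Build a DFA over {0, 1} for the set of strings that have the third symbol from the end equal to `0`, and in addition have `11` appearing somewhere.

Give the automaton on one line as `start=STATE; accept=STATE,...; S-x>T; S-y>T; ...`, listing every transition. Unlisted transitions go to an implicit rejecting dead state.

Run two small machines in parallel and take their product. The first has 15 states tracking the last 3 symbols read; the second has 3 states tracking whether and how much of `11` has been seen. A product state is a pair (one from each), accepting exactly when both do.
A 20-state machine:
          0    1  
>  s0     s1   s2 
   s1     s3   s4 
   s2     s5   s6 
   s3     s7   s8 
   s4     s9  s10 
   s5    s11  s12 
   s6    s13  s14 
   s7     s7   s8 
   s8     s9  s10 
   s9    s11  s12 
 * s10   s13  s14 
   s11    s7   s8 
   s12    s9  s10 
   s13   s15  s16 
   s14   s13  s14 
   s15   s17  s18 
   s16   s19  s10 
 * s17   s17  s18 
 * s18   s19  s10 
 * s19   s15  s16 
(> = start, * = accepting)

start=s0; accept=s10,s17,s18,s19; s0-0>s1; s0-1>s2; s1-0>s3; s1-1>s4; s2-0>s5; s2-1>s6; s3-0>s7; s3-1>s8; s4-0>s9; s4-1>s10; s5-0>s11; s5-1>s12; s6-0>s13; s6-1>s14; s7-0>s7; s7-1>s8; s8-0>s9; s8-1>s10; s9-0>s11; s9-1>s12; s10-0>s13; s10-1>s14; s11-0>s7; s11-1>s8; s12-0>s9; s12-1>s10; s13-0>s15; s13-1>s16; s14-0>s13; s14-1>s14; s15-0>s17; s15-1>s18; s16-0>s19; s16-1>s10; s17-0>s17; s17-1>s18; s18-0>s19; s18-1>s10; s19-0>s15; s19-1>s16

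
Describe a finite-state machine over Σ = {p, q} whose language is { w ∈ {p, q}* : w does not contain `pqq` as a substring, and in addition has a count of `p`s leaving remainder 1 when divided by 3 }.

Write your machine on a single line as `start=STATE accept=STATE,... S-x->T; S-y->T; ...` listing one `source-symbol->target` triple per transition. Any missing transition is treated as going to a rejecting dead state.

start=s0; accept=s1,s3; s0-p->s1; s0-q->s0; s1-p->s2; s1-q->s3; s2-p->s4; s2-q->s5; s3-p->s2; s3-q->s6; s4-p->s1; s4-q->s7; s5-p->s4; s5-q->s6; s6-p->s6; s6-q->s6; s7-p->s1; s7-q->s6

Handle the two conditions separately and then intersect. One (4 states) tracks partial matches of the forbidden pattern `pqq`; the other (3 states) tracks the count of `p`s modulo 3. Each combined state is a pair, one component from each; accept when both components accept. Minimizing collapses redundant product states.
With 8 states:
        p   q  
>  s0   s1  s0 
 * s1   s2  s3 
   s2   s4  s5 
 * s3   s2  s6 
   s4   s1  s7 
   s5   s4  s6 
   s6   s6  s6 
   s7   s1  s6 
(> = start, * = accepting)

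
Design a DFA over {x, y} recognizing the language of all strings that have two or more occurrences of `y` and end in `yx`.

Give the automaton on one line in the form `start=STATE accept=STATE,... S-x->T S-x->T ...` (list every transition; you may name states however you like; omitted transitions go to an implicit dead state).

start=q0 accept=q3 q0-x->q0 q0-y->q1 q1-x->q1 q1-y->q2 q2-x->q3 q2-y->q2 q3-x->q1 q3-y->q2

Handle the two conditions separately and then intersect. One (4 states) tracks the count of `y`s, saturating at 3; the other (3 states) tracks how much of the suffix `yx` has currently been matched. Each combined state is a pair, one component from each; accept when both components accept. After merging equivalent states the machine shrinks.
With 4 states:
        x   y  
>  q0   q0  q1 
   q1   q1  q2 
   q2   q3  q2 
 * q3   q1  q2 
(> = start, * = accepting)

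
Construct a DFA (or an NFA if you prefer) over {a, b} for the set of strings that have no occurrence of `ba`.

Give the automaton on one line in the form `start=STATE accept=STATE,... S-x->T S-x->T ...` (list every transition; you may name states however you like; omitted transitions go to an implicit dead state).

start=q0 accept=q0,q1 q0-a->q0 q0-b->q1 q1-a->q2 q1-b->q1 q2-a->q2 q2-b->q2

This is the complement of 'contains `ba`'. Use the same substring-matching states — q0 through q2 holding how much of `ba` has just been matched — but flip the accepting set: everything except the trap q2 accepts.
        a   b  
>* q0   q0  q1 
 * q1   q2  q1 
   q2   q2  q2 
(> = start, * = accepting)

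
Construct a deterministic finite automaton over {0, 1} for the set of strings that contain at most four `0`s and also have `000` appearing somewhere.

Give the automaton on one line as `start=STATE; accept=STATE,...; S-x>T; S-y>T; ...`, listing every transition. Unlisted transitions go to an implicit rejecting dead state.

Run two small machines in parallel and take their product. The first has 6 states tracking the count of `0`s, saturating at 5; the second has 4 states tracking whether and how much of `000` has been seen. A product state is a pair (one from each), accepting exactly when both do. After merging equivalent states the machine shrinks.
9 states suffice.
        0   1  
>  q0   q1  q0 
   q1   q2  q3 
   q2   q4  q5 
   q3   q6  q3 
 * q4   q7  q4 
   q5   q5  q5 
   q6   q8  q5 
 * q7   q5  q7 
   q8   q7  q5 
(> = start, * = accepting)

start=q0; accept=q4,q7; q0-0>q1; q0-1>q0; q1-0>q2; q1-1>q3; q2-0>q4; q2-1>q5; q3-0>q6; q3-1>q3; q4-0>q7; q4-1>q4; q5-0>q5; q5-1>q5; q6-0>q8; q6-1>q5; q7-0>q5; q7-1>q7; q8-0>q7; q8-1>q5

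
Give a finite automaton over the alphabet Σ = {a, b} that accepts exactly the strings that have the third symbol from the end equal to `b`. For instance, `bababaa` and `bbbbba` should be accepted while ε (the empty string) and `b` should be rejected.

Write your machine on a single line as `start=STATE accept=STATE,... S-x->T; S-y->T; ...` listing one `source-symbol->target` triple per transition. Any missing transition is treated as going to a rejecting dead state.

start=q0; accept=q11,q12,q13,q14; q0-a->q1; q0-b->q2; q1-a->q3; q1-b->q4; q2-a->q5; q2-b->q6; q3-a->q7; q3-b->q8; q4-a->q9; q4-b->q10; q5-a->q11; q5-b->q12; q6-a->q13; q6-b->q14; q7-a->q7; q7-b->q8; q8-a->q9; q8-b->q10; q9-a->q11; q9-b->q12; q10-a->q13; q10-b->q14; q11-a->q7; q11-b->q8; q12-a->q9; q12-b->q10; q13-a->q11; q13-b->q12; q14-a->q13; q14-b->q14

Because acceptance depends on a position counted from the end, the machine has to buffer the most recent 3 symbols. Make each state the string of the last up-to-3 symbols read; on input `x` shift the window left and append `x`. Accept when the buffered window has length 3 and begins with `b`.
          a    b  
>  q0     q1   q2 
   q1     q3   q4 
   q2     q5   q6 
   q3     q7   q8 
   q4     q9  q10 
   q5    q11  q12 
   q6    q13  q14 
   q7     q7   q8 
   q8     q9  q10 
   q9    q11  q12 
   q10   q13  q14 
 * q11    q7   q8 
 * q12    q9  q10 
 * q13   q11  q12 
 * q14   q13  q14 
(> = start, * = accepting)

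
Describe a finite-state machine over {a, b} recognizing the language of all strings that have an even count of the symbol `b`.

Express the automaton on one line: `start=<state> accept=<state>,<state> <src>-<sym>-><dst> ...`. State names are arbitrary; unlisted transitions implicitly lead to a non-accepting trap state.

The only thing that matters is how many `b`s have appeared, reduced mod 2. Use one state per residue: q0 for 0, …, q1 for 1. Reading `b` moves to the next residue; anything else stays put. q0 is accepting.
A 2-state machine:
        a   b  
>* q0   q0  q1 
   q1   q1  q0 
(> = start, * = accepting)

start=q0 accept=q0 q0-a->q0 q0-b->q1 q1-a->q1 q1-b->q0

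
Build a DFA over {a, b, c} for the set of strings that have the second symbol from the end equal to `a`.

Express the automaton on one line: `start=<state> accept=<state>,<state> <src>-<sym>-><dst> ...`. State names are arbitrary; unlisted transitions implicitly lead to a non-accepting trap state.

start=q0 accept=q4,q5,q6 q0-a->q1 q0-b->q2 q0-c->q3 q1-a->q4 q1-b->q5 q1-c->q6 q2-a->q7 q2-b->q8 q2-c->q9 q3-a->q10 q3-b->q11 q3-c->q12 q4-a->q4 q4-b->q5 q4-c->q6 q5-a->q7 q5-b->q8 q5-c->q9 q6-a->q10 q6-b->q11 q6-c->q12 q7-a->q4 q7-b->q5 q7-c->q6 q8-a->q7 q8-b->q8 q8-c->q9 q9-a->q10 q9-b->q11 q9-c->q12 q10-a->q4 q10-b->q5 q10-c->q6 q11-a->q7 q11-b->q8 q11-c->q9 q12-a->q10 q12-b->q11 q12-c->q12

Because acceptance depends on a position counted from the end, the machine has to buffer the most recent 2 symbols. Make each state the string of the last up-to-2 symbols read; on input `x` shift the window left and append `x`. Accept when the buffered window has length 2 and begins with `a`.
With 13 states:
          a    b    c  
>  q0     q1   q2   q3 
   q1     q4   q5   q6 
   q2     q7   q8   q9 
   q3    q10  q11  q12 
 * q4     q4   q5   q6 
 * q5     q7   q8   q9 
 * q6    q10  q11  q12 
   q7     q4   q5   q6 
   q8     q7   q8   q9 
   q9    q10  q11  q12 
   q10    q4   q5   q6 
   q11    q7   q8   q9 
   q12   q10  q11  q12 
(> = start, * = accepting)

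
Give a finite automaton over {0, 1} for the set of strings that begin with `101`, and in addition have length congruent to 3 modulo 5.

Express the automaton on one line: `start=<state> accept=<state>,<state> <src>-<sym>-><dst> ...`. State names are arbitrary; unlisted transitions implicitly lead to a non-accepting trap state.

start=A accept=E A-0->B A-1->C B-0->B B-1->B C-0->D C-1->B D-0->B D-1->E E-0->F E-1->F F-0->G F-1->G G-0->H G-1->H H-0->I H-1->I I-0->E I-1->E

Handle the two conditions separately and then intersect. The first has 5 states tracking whether the input so far still matches the prefix `101`; the second has 5 states tracking the input length modulo 5. A product state is a pair (one from each), accepting exactly when both do. After merging equivalent states the machine shrinks.
A 9-state machine:
       0  1 
>  A   B  C 
   B   B  B 
   C   D  B 
   D   B  E 
 * E   F  F 
   F   G  G 
   G   H  H 
   H   I  I 
   I   E  E 
(> = start, * = accepting)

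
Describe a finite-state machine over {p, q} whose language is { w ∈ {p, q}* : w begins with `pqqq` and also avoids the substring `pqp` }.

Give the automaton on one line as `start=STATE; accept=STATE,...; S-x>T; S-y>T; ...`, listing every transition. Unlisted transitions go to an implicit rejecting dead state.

start=s0; accept=s5,s6,s7; s0-p>s1; s0-q>s2; s1-p>s2; s1-q>s3; s2-p>s2; s2-q>s2; s3-p>s2; s3-q>s4; s4-p>s2; s4-q>s5; s5-p>s6; s5-q>s5; s6-p>s6; s6-q>s7; s7-p>s2; s7-q>s5

Run two small machines in parallel and take their product. One (6 states) tracks whether the input so far still matches the prefix `pqqq`; the other (4 states) tracks partial matches of the forbidden pattern `pqp`. Each combined state is a pair, one component from each; accept when both components accept. Minimizing collapses redundant product states.
With 8 states:
        p   q  
>  s0   s1  s2 
   s1   s2  s3 
   s2   s2  s2 
   s3   s2  s4 
   s4   s2  s5 
 * s5   s6  s5 
 * s6   s6  s7 
 * s7   s2  s5 
(> = start, * = accepting)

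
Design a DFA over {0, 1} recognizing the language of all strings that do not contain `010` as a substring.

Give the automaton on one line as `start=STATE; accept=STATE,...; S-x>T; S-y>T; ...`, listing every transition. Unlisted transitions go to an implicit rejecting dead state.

Track partial matches of the forbidden pattern `010`. State q3 is a dead state reached once `010` has occurred; every other state accepts. q0 means no part of `010` is currently matched.
A 4-state machine:
        0   1  
>* q0   q1  q0 
 * q1   q1  q2 
 * q2   q3  q0 
   q3   q3  q3 
(> = start, * = accepting)

start=q0; accept=q0,q1,q2; q0-0>q1; q0-1>q0; q1-0>q1; q1-1>q2; q2-0>q3; q2-1>q0; q3-0>q3; q3-1>q3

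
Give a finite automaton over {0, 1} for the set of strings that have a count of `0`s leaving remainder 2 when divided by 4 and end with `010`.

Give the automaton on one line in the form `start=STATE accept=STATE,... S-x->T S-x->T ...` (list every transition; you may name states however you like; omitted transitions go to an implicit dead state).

Build one automaton per condition and run them in lockstep. The first has 4 states tracking the count of `0`s modulo 4; the second has 4 states tracking how much of the suffix `010` has currently been matched. A product state is a pair (one from each), accepting exactly when both do.
16 states suffice.
          0    1  
>  q0     q1   q0 
   q1     q2   q3 
   q2     q4   q5 
   q3     q6   q7 
   q4     q8   q9 
   q5    q10  q11 
 * q6     q4   q5 
   q7     q2   q7 
   q8     q1  q12 
   q9    q13  q14 
   q10    q8   q9 
   q11    q4  q11 
   q12   q15   q0 
   q13    q1  q12 
   q14    q8  q14 
   q15    q2   q3 
(> = start, * = accepting)

start=q0 accept=q6 q0-0->q1 q0-1->q0 q1-0->q2 q1-1->q3 q2-0->q4 q2-1->q5 q3-0->q6 q3-1->q7 q4-0->q8 q4-1->q9 q5-0->q10 q5-1->q11 q6-0->q4 q6-1->q5 q7-0->q2 q7-1->q7 q8-0->q1 q8-1->q12 q9-0->q13 q9-1->q14 q10-0->q8 q10-1->q9 q11-0->q4 q11-1->q11 q12-0->q15 q12-1->q0 q13-0->q1 q13-1->q12 q14-0->q8 q14-1->q14 q15-0->q2 q15-1->q3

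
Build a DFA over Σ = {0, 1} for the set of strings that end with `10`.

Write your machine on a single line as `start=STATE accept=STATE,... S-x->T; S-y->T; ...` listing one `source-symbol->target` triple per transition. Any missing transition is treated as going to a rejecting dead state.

start=S0; accept=S2; S0-0->S0; S0-1->S1; S1-0->S2; S1-1->S1; S2-0->S0; S2-1->S1

Let each state record the length of the longest suffix of the input read so far that is also a prefix of `10`. S1 means the last symbol is `1`; S2 means the last 2 symbols are `10`. Accept only at S2, where the string currently ends in `10`.
A 3-state machine:
        0   1  
>  S0   S0  S1 
   S1   S2  S1 
 * S2   S0  S1 
(> = start, * = accepting)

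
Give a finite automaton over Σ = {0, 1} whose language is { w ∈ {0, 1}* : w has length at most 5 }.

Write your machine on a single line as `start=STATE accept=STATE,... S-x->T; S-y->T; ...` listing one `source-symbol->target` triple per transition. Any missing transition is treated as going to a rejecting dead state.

start=q0; accept=q0,q1,q2,q3,q4,q5; q0-0->q1; q0-1->q1; q1-0->q2; q1-1->q2; q2-0->q3; q2-1->q3; q3-0->q4; q3-1->q4; q4-0->q5; q4-1->q5; q5-0->q6; q5-1->q6; q6-0->q6; q6-1->q6

Count input length up to 6: every symbol moves from q0 toward q6, which means 'more than 5' and absorbs. Accept from {q0, q1, q2, q3, q4, q5}.
7 states suffice.
        0   1  
>* q0   q1  q1 
 * q1   q2  q2 
 * q2   q3  q3 
 * q3   q4  q4 
 * q4   q5  q5 
 * q5   q6  q6 
   q6   q6  q6 
(> = start, * = accepting)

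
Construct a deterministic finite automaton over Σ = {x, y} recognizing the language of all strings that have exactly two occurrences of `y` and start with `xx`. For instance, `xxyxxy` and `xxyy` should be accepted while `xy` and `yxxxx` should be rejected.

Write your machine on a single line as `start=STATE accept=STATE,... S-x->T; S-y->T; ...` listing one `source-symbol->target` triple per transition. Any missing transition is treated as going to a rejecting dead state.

start=A; accept=F; A-x->B; A-y->C; B-x->D; B-y->C; C-x->C; C-y->C; D-x->D; D-y->E; E-x->E; E-y->F; F-x->F; F-y->C

Build one automaton per condition and run them in lockstep. The first has 4 states tracking the count of `y`s, saturating at 3; the second has 4 states tracking whether the input so far still matches the prefix `xx`. A product state is a pair (one from each), accepting exactly when both do. After merging equivalent states the machine shrinks.
With 6 states:
       x  y 
>  A   B  C 
   B   D  C 
   C   C  C 
   D   D  E 
   E   E  F 
 * F   F  C 
(> = start, * = accepting)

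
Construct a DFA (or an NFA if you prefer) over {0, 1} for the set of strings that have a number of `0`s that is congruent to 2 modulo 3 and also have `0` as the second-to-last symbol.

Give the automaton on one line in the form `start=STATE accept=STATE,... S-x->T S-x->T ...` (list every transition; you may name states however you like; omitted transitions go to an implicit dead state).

start=A accept=D,I A-0->B A-1->C B-0->D B-1->E C-0->F C-1->G D-0->H D-1->I E-0->J E-1->K F-0->D F-1->E G-0->F G-1->G H-0->L H-1->M I-0->N I-1->O J-0->H J-1->I K-0->J K-1->K L-0->D L-1->E M-0->F M-1->G N-0->L N-1->M O-0->N O-1->O

Run two small machines in parallel and take their product. The first has 3 states tracking the count of `0`s modulo 3; the second has 7 states tracking the last 2 symbols read. A product state is a pair (one from each), accepting exactly when both do.
With 15 states:
       0  1 
>  A   B  C 
   B   D  E 
   C   F  G 
 * D   H  I 
   E   J  K 
   F   D  E 
   G   F  G 
   H   L  M 
 * I   N  O 
   J   H  I 
   K   J  K 
   L   D  E 
   M   F  G 
   N   L  M 
   O   N  O 
(> = start, * = accepting)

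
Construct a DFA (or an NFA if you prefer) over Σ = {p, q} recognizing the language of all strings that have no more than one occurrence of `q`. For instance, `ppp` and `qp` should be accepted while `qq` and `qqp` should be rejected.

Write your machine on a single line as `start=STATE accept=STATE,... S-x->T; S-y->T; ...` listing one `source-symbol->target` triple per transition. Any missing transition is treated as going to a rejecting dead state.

Count `q`s, saturating at 2: state A means no `q` yet, B means one `q` seen, C means more than one. Each `q` increments (capped at C); other symbols loop. Accept from {A, B}.
With 3 states:
       p  q 
>* A   A  B 
 * B   B  C 
   C   C  C 
(> = start, * = accepting)

start=A; accept=A,B; A-p->A; A-q->B; B-p->B; B-q->C; C-p->C; C-q->C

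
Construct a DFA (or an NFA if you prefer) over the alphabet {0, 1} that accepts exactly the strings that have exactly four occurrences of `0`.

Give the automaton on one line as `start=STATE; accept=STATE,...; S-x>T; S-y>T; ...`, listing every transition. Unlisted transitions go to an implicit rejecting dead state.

Only the number of `0`s matters, and only up to 5. Make a chain A → B → C → D → E → F advanced by each `0` (with F absorbing); every other symbol self-loops. The accepting set is {E}.
       0  1 
>  A   B  A 
   B   C  B 
   C   D  C 
   D   E  D 
 * E   F  E 
   F   F  F 
(> = start, * = accepting)

start=A; accept=E; A-0>B; A-1>A; B-0>C; B-1>B; C-0>D; C-1>C; D-0>E; D-1>D; E-0>F; E-1>E; F-0>F; F-1>F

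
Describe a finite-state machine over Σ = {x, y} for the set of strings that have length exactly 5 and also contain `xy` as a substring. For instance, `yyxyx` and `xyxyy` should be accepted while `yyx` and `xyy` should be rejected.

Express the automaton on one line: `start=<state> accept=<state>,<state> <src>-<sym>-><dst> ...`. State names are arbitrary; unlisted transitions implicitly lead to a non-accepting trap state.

Run two small machines in parallel and take their product. One (7 states) tracks the input length, saturating at 6; the other (3 states) tracks whether and how much of `xy` has been seen. Each combined state is a pair, one component from each; accept when both components accept.
          x    y  
>  s0     s1   s2 
   s1     s3   s4 
   s2     s3   s5 
   s3     s6   s7 
   s4     s7   s7 
   s5     s6   s8 
   s6     s9  s10 
   s7    s10  s10 
   s8     s9  s11 
   s9    s12  s13 
   s10   s13  s13 
   s11   s12  s14 
   s12   s15  s16 
 * s13   s16  s16 
   s14   s15  s17 
   s15   s15  s16 
   s16   s16  s16 
   s17   s15  s17 
(> = start, * = accepting)

start=s0 accept=s13 s0-x->s1 s0-y->s2 s1-x->s3 s1-y->s4 s2-x->s3 s2-y->s5 s3-x->s6 s3-y->s7 s4-x->s7 s4-y->s7 s5-x->s6 s5-y->s8 s6-x->s9 s6-y->s10 s7-x->s10 s7-y->s10 s8-x->s9 s8-y->s11 s9-x->s12 s9-y->s13 s10-x->s13 s10-y->s13 s11-x->s12 s11-y->s14 s12-x->s15 s12-y->s16 s13-x->s16 s13-y->s16 s14-x->s15 s14-y->s17 s15-x->s15 s15-y->s16 s16-x->s16 s16-y->s16 s17-x->s15 s17-y->s17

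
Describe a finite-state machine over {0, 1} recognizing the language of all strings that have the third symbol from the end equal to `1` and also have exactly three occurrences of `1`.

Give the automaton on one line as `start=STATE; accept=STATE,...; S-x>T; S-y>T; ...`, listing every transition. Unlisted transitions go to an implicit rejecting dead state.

start=S0; accept=S6,S9,S10,S14; S0-0>S0; S0-1>S1; S1-0>S2; S1-1>S3; S2-0>S2; S2-1>S4; S3-0>S5; S3-1>S6; S4-0>S5; S4-1>S7; S5-0>S8; S5-1>S9; S6-0>S10; S6-1>S11; S7-0>S10; S7-1>S11; S8-0>S8; S8-1>S12; S9-0>S13; S9-1>S11; S10-0>S14; S10-1>S11; S11-0>S11; S11-1>S11; S12-0>S13; S12-1>S11; S13-0>S14; S13-1>S11; S14-0>S11; S14-1>S11

Build one automaton per condition and run them in lockstep. One (15 states) tracks the last 3 symbols read; the other (5 states) tracks the count of `1`s, saturating at 4. Each combined state is a pair, one component from each; accept when both components accept. Equivalent product states are then merged.
          0    1  
>  S0     S0   S1 
   S1     S2   S3 
   S2     S2   S4 
   S3     S5   S6 
   S4     S5   S7 
   S5     S8   S9 
 * S6    S10  S11 
   S7    S10  S11 
   S8     S8  S12 
 * S9    S13  S11 
 * S10   S14  S11 
   S11   S11  S11 
   S12   S13  S11 
   S13   S14  S11 
 * S14   S11  S11 
(> = start, * = accepting)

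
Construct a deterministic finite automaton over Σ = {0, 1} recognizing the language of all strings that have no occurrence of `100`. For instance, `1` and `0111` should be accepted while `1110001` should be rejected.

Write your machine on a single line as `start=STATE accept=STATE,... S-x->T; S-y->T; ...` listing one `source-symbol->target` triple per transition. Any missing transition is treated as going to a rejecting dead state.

This is the complement of 'contains `100`'. Use the same substring-matching states — s0 through s3 holding how much of `100` has just been matched — but flip the accepting set: everything except the trap s3 accepts.
4 states suffice.
        0   1  
>* s0   s0  s1 
 * s1   s2  s1 
 * s2   s3  s1 
   s3   s3  s3 
(> = start, * = accepting)

start=s0; accept=s0,s1,s2; s0-0->s0; s0-1->s1; s1-0->s2; s1-1->s1; s2-0->s3; s2-1->s1; s3-0->s3; s3-1->s3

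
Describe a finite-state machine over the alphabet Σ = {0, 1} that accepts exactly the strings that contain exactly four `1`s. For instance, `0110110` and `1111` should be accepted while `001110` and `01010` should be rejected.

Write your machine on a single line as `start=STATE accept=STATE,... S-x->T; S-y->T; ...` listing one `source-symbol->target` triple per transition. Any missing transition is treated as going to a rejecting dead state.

start=s0; accept=s4; s0-0->s0; s0-1->s1; s1-0->s1; s1-1->s2; s2-0->s2; s2-1->s3; s3-0->s3; s3-1->s4; s4-0->s4; s4-1->s5; s5-0->s5; s5-1->s5

Only the number of `1`s matters, and only up to 5. Make a chain s0 → s1 → s2 → s3 → s4 → s5 advanced by each `1` (with s5 absorbing); every other symbol self-loops. The accepting set is {s4}.
        0   1  
>  s0   s0  s1 
   s1   s1  s2 
   s2   s2  s3 
   s3   s3  s4 
 * s4   s4  s5 
   s5   s5  s5 
(> = start, * = accepting)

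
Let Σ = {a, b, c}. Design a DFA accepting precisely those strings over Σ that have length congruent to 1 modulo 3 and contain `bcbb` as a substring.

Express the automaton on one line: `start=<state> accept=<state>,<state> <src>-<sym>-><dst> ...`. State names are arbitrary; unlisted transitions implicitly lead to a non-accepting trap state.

Run two small machines in parallel and take their product. The first has 3 states tracking the input length modulo 3; the second has 5 states tracking whether and how much of `bcbb` has been seen. A product state is a pair (one from each), accepting exactly when both do.
          a    b    c  
>  q0     q1   q2   q1 
   q1     q3   q4   q3 
   q2     q3   q4   q5 
   q3     q0   q6   q0 
   q4     q0   q6   q7 
   q5     q0   q8   q0 
   q6     q1   q2   q9 
   q7     q1  q10   q1 
   q8     q1  q11   q9 
   q9     q3  q12   q3 
   q10    q3  q13   q5 
 * q11   q13  q13  q13 
   q12    q0  q14   q7 
   q13   q14  q14  q14 
   q14   q11  q11  q11 
(> = start, * = accepting)

start=q0 accept=q11 q0-a->q1 q0-b->q2 q0-c->q1 q1-a->q3 q1-b->q4 q1-c->q3 q2-a->q3 q2-b->q4 q2-c->q5 q3-a->q0 q3-b->q6 q3-c->q0 q4-a->q0 q4-b->q6 q4-c->q7 q5-a->q0 q5-b->q8 q5-c->q0 q6-a->q1 q6-b->q2 q6-c->q9 q7-a->q1 q7-b->q10 q7-c->q1 q8-a->q1 q8-b->q11 q8-c->q9 q9-a->q3 q9-b->q12 q9-c->q3 q10-a->q3 q10-b->q13 q10-c->q5 q11-a->q13 q11-b->q13 q11-c->q13 q12-a->q0 q12-b->q14 q12-c->q7 q13-a->q14 q13-b->q14 q13-c->q14 q14-a->q11 q14-b->q11 q14-c->q11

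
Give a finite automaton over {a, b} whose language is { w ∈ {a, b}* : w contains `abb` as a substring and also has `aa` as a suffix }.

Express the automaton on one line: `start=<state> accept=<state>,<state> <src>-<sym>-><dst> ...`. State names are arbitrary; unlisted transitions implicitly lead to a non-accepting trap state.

Run two small machines in parallel and take their product. The first has 4 states tracking whether and how much of `abb` has been seen; the second has 3 states tracking how much of the suffix `aa` has currently been matched. A product state is a pair (one from each), accepting exactly when both do. Minimizing collapses redundant product states.
A 6-state machine:
        a   b  
>  S0   S1  S0 
   S1   S1  S2 
   S2   S1  S3 
   S3   S4  S3 
   S4   S5  S3 
 * S5   S5  S3 
(> = start, * = accepting)

start=S0 accept=S5 S0-a->S1 S0-b->S0 S1-a->S1 S1-b->S2 S2-a->S1 S2-b->S3 S3-a->S4 S3-b->S3 S4-a->S5 S4-b->S3 S5-a->S5 S5-b->S3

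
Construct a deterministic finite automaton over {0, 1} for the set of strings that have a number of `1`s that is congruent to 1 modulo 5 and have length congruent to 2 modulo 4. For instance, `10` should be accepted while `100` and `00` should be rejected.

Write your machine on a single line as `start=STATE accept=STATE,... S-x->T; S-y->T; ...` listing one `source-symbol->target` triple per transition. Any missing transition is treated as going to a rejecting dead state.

Run two small machines in parallel and take their product. The first has 5 states tracking the count of `1`s modulo 5; the second has 4 states tracking the input length modulo 4. A product state is a pair (one from each), accepting exactly when both do.
With 20 states:
          0    1  
>  S0     S1   S2 
   S1     S3   S4 
   S2     S4   S5 
   S3     S6   S7 
 * S4     S7   S8 
   S5     S8   S9 
   S6     S0  S10 
   S7    S10  S11 
   S8    S11  S12 
   S9    S12  S13 
   S10    S2  S14 
   S11   S14  S15 
   S12   S15  S16 
   S13   S16   S1 
   S14    S5  S17 
   S15   S17  S18 
   S16   S18   S3 
   S17    S9  S19 
   S18   S19   S6 
   S19   S13   S0 
(> = start, * = accepting)

start=S0; accept=S4; S0-0->S1; S0-1->S2; S1-0->S3; S1-1->S4; S2-0->S4; S2-1->S5; S3-0->S6; S3-1->S7; S4-0->S7; S4-1->S8; S5-0->S8; S5-1->S9; S6-0->S0; S6-1->S10; S7-0->S10; S7-1->S11; S8-0->S11; S8-1->S12; S9-0->S12; S9-1->S13; S10-0->S2; S10-1->S14; S11-0->S14; S11-1->S15; S12-0->S15; S12-1->S16; S13-0->S16; S13-1->S1; S14-0->S5; S14-1->S17; S15-0->S17; S15-1->S18; S16-0->S18; S16-1->S3; S17-0->S9; S17-1->S19; S18-0->S19; S18-1->S6; S19-0->S13; S19-1->S0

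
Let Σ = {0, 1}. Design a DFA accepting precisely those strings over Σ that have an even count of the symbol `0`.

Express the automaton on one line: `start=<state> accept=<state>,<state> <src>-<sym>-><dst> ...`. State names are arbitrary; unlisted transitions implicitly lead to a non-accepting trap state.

start=q0 accept=q0 q0-0->q1 q0-1->q0 q1-0->q0 q1-1->q1

The only thing that matters is how many `0`s have appeared, reduced mod 2. Use one state per residue: q0 for 0, …, q1 for 1. Reading `0` moves to the next residue; anything else stays put. q0 is accepting.
        0   1  
>* q0   q1  q0 
   q1   q0  q1 
(> = start, * = accepting)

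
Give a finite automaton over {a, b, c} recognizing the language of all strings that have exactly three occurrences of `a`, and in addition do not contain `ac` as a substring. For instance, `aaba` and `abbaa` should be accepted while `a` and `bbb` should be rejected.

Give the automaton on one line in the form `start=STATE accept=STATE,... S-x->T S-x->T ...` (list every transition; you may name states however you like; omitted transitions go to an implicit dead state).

start=q0 accept=q5,q7 q0-a->q1 q0-b->q0 q0-c->q0 q1-a->q2 q1-b->q3 q1-c->q4 q2-a->q5 q2-b->q6 q2-c->q4 q3-a->q2 q3-b->q3 q3-c->q3 q4-a->q4 q4-b->q4 q4-c->q4 q5-a->q4 q5-b->q7 q5-c->q4 q6-a->q5 q6-b->q6 q6-c->q6 q7-a->q4 q7-b->q7 q7-c->q7

Run two small machines in parallel and take their product. One (5 states) tracks the count of `a`s, saturating at 4; the other (3 states) tracks partial matches of the forbidden pattern `ac`. Each combined state is a pair, one component from each; accept when both components accept. Minimizing collapses redundant product states.
        a   b   c  
>  q0   q1  q0  q0 
   q1   q2  q3  q4 
   q2   q5  q6  q4 
   q3   q2  q3  q3 
   q4   q4  q4  q4 
 * q5   q4  q7  q4 
   q6   q5  q6  q6 
 * q7   q4  q7  q7 
(> = start, * = accepting)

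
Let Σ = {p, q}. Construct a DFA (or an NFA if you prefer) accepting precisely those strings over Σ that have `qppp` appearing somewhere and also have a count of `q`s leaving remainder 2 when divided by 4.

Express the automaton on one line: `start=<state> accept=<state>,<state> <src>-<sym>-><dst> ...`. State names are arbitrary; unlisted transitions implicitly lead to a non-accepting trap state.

Handle the two conditions separately and then intersect. The first has 5 states tracking whether and how much of `qppp` has been seen; the second has 4 states tracking the count of `q`s modulo 4. A product state is a pair (one from each), accepting exactly when both do.
With 17 states:
       p  q 
>  A   A  B 
   B   C  D 
   C   E  D 
   D   F  G 
   E   H  D 
   F   I  G 
   G   J  K 
   H   H  L 
   I   L  G 
   J   M  K 
   K   N  B 
 * L   L  O 
   M   O  K 
   N   P  B 
   O   O  Q 
   P   Q  B 
   Q   Q  H 
(> = start, * = accepting)

start=A accept=L A-p->A A-q->B B-p->C B-q->D C-p->E C-q->D D-p->F D-q->G E-p->H E-q->D F-p->I F-q->G G-p->J G-q->K H-p->H H-q->L I-p->L I-q->G J-p->M J-q->K K-p->N K-q->B L-p->L L-q->O M-p->O M-q->K N-p->P N-q->B O-p->O O-q->Q P-p->Q P-q->B Q-p->Q Q-q->H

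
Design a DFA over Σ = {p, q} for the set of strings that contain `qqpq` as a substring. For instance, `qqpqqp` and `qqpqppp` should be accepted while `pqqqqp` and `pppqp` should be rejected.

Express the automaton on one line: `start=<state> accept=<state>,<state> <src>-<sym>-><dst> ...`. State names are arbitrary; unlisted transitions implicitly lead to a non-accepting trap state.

start=s0 accept=s4 s0-p->s0 s0-q->s1 s1-p->s0 s1-q->s2 s2-p->s3 s2-q->s2 s3-p->s0 s3-q->s4 s4-p->s4 s4-q->s4

Track how much of `qqpq` has been matched so far: state s0 is no progress, s4 is the absorbing accept state reached once `qqpq` has occurred. Intermediate states record partial matches; on a mismatch, fall back to the longest reusable overlap.
5 states suffice.
        p   q  
>  s0   s0  s1 
   s1   s0  s2 
   s2   s3  s2 
   s3   s0  s4 
 * s4   s4  s4 
(> = start, * = accepting)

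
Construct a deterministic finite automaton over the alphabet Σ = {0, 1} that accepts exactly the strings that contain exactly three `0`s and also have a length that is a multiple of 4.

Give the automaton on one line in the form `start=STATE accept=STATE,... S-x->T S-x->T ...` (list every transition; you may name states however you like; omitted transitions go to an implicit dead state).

Run two small machines in parallel and take their product. The first has 5 states tracking the count of `0`s, saturating at 4; the second has 4 states tracking the input length modulo 4. A product state is a pair (one from each), accepting exactly when both do. Minimizing collapses redundant product states.
17 states suffice.
          0    1  
>  S0     S1   S2 
   S1     S3   S4 
   S2     S4   S5 
   S3     S6   S7 
   S4     S7   S8 
   S5     S8   S9 
   S6    S10  S11 
   S7    S11  S12 
   S8    S12  S13 
   S9    S13   S0 
   S10   S10  S10 
 * S11   S10  S14 
   S12   S14  S15 
   S13   S15   S1 
   S14   S10  S16 
   S15   S16   S3 
   S16   S10   S6 
(> = start, * = accepting)

start=S0 accept=S11 S0-0->S1 S0-1->S2 S1-0->S3 S1-1->S4 S2-0->S4 S2-1->S5 S3-0->S6 S3-1->S7 S4-0->S7 S4-1->S8 S5-0->S8 S5-1->S9 S6-0->S10 S6-1->S11 S7-0->S11 S7-1->S12 S8-0->S12 S8-1->S13 S9-0->S13 S9-1->S0 S10-0->S10 S10-1->S10 S11-0->S10 S11-1->S14 S12-0->S14 S12-1->S15 S13-0->S15 S13-1->S1 S14-0->S10 S14-1->S16 S15-0->S16 S15-1->S3 S16-0->S10 S16-1->S6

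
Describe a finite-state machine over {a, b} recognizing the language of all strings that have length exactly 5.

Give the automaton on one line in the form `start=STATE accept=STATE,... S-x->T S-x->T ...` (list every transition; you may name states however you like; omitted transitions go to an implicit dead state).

start=S0 accept=S5 S0-a->S1 S0-b->S1 S1-a->S2 S1-b->S2 S2-a->S3 S2-b->S3 S3-a->S4 S3-b->S4 S4-a->S5 S4-b->S5 S5-a->S6 S5-b->S6 S6-a->S6 S6-b->S6

We only need to distinguish lengths 0, 1, …, 5, and '>5'. Chain S0 → S1 → S2 → S3 → S4 → S5 → S6 on every symbol, with S6 looping. Accepting states: {S5}.
        a   b  
>  S0   S1  S1 
   S1   S2  S2 
   S2   S3  S3 
   S3   S4  S4 
   S4   S5  S5 
 * S5   S6  S6 
   S6   S6  S6 
(> = start, * = accepting)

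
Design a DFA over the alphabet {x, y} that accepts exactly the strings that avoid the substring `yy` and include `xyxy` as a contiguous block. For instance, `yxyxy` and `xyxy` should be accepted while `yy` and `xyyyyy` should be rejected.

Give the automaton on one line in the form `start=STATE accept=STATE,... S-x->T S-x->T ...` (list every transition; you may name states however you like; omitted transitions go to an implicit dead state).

start=A accept=H,J A-x->B A-y->C B-x->B B-y->D C-x->B C-y->E D-x->F D-y->E E-x->G E-y->E F-x->B F-y->H G-x->G G-y->I H-x->J H-y->K I-x->L I-y->E J-x->J J-y->H K-x->K K-y->K L-x->G L-y->K

Run two small machines in parallel and take their product. The first has 3 states tracking partial matches of the forbidden pattern `yy`; the second has 5 states tracking whether and how much of `xyxy` has been seen. A product state is a pair (one from each), accepting exactly when both do.
A 12-state machine:
       x  y 
>  A   B  C 
   B   B  D 
   C   B  E 
   D   F  E 
   E   G  E 
   F   B  H 
   G   G  I 
 * H   J  K 
   I   L  E 
 * J   J  H 
   K   K  K 
   L   G  K 
(> = start, * = accepting)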